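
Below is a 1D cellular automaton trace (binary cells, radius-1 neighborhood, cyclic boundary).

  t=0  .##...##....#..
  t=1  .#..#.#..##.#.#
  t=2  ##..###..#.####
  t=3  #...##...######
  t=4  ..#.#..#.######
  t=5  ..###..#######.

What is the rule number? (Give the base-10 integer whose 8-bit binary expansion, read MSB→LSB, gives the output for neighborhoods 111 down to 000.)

  [7] ### => #  t=2,i=0
  [6] ##. => .  t=0,i=2
  [5] #.# => #  t=1,i=0
  [4] #.. => .  t=0,i=3
  [3] .## => #  t=0,i=1
  [2] .#. => #  t=0,i=12
  [1] ..# => .  t=0,i=0
  [0] ... => #  t=0,i=4
  bits 10101101 = 173

173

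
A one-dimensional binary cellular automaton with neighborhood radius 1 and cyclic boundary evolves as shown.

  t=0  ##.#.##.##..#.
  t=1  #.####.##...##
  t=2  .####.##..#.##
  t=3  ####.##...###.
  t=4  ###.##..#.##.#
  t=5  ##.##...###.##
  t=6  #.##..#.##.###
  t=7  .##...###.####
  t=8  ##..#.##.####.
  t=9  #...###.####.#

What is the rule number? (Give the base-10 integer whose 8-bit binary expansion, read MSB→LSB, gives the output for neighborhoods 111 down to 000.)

173

  [7] ### => #  t=1,i=3
  [6] ##. => .  t=0,i=1
  [5] #.# => #  t=0,i=2
  [4] #.. => .  t=0,i=10
  [3] .## => #  t=0,i=0
  [2] .#. => #  t=0,i=3
  [1] ..# => .  t=0,i=11
  [0] ... => #  t=1,i=10
  bits 10101101 = 173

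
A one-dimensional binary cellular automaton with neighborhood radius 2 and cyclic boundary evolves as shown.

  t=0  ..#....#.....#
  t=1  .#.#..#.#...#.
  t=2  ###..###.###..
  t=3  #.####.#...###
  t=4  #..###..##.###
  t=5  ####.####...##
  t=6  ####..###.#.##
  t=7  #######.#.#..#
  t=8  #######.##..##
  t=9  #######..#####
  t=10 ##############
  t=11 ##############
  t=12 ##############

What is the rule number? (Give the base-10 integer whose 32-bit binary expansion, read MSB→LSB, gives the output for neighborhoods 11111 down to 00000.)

4063139300

  [31] ##### => #  t=5,i=0
  [30] ####. => #  t=3,i=4
  [29] ###.# => #  t=2,i=7
  [28] ###.. => #  t=2,i=2
  [27] ##.## => .  t=2,i=8
  [26] ##.#. => .  t=3,i=6
  [25] ##..# => #  t=2,i=3
  [24] ##... => .  t=5,i=9
  [23] #.### => .  t=2,i=9
  [22] #.##. => .  t=8,i=8
  [21] #.#.# => #  t=6,i=10
  [20] #.#.. => .  t=1,i=3
  [19] #..## => #  t=2,i=4
  [18] #..#. => #  t=0,i=1
  [17] #...# => #  t=1,i=10
  [16] #.... => .  t=0,i=4
  [15] .#### => #  t=3,i=3
  [14] .###. => .  t=2,i=1
  [13] .##.# => .  t=4,i=9
  [12] .##.. => #  t=8,i=9
  [11] .#.## => .  t=6,i=11
  [10] .#.#. => #  t=1,i=2
  [9] .#..# => .  t=0,i=0
  [8] .#... => #  t=0,i=3
  [7] ..### => #  t=2,i=0
  [6] ..##. => #  t=4,i=8
  [5] ..#.# => #  t=1,i=1
  [4] ..#.. => .  t=0,i=2
  [3] ...## => .  t=3,i=10
  [2] ...#. => #  t=0,i=6
  [1] ....# => .  t=0,i=5
  [0] ..... => .  t=0,i=10
  bits 11110010001011101001010111100100 = 4063139300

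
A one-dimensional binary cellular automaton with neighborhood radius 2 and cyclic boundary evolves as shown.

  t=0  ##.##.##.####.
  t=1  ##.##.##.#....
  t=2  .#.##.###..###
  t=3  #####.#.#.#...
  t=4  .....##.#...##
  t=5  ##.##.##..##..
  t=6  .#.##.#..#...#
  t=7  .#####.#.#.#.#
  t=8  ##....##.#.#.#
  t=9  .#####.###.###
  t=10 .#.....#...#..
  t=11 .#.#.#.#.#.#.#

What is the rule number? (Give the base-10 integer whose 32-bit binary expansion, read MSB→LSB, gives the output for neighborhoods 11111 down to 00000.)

  #####|.  b31=0 t=3,i=2
  ####.|.  b30=0 t=0,i=11
  ###.#|.  b29=0 t=0,i=12
  ###..|#  b28=1 t=2,i=8
  ##.##|.  b27=0 t=0,i=2
  ##.#.|#  b26=1 t=1,i=8
  ##..#|.  b25=0 t=2,i=9
  ##...|#  b24=1 t=4,i=0
  #.###|#  b23=1 t=0,i=9
  #.##.|#  b22=1 t=0,i=0
  #.#.#|#  b21=1 t=2,i=1
  #.#..|.  b20=0 t=1,i=9
  #..##|#  b19=1 t=2,i=10
  #..#.|.  b18=0 t=6,i=8
  #...#|#  b17=1 t=3,i=12
  #....|#  b16=1 t=1,i=11
  .####|.  b15=0 t=0,i=10
  .###.|.  b14=0 t=2,i=7
  .##.#|#  b13=1 t=0,i=1
  .##..|.  b12=0 t=4,i=13
  .#.##|#  b11=1 t=2,i=2
  .#.#.|.  b10=0 t=3,i=7
  .#..#|#  b9=1 t=6,i=7
  .#...|.  b8=0 t=1,i=10
  ..###|.  b7=0 t=2,i=11
  ..##.|.  b6=0 t=1,i=0
  ..#.#|#  b5=1 t=6,i=13
  ..#..|#  b4=1 t=6,i=9
  ...##|#  b3=1 t=1,i=13
  ...#.|.  b2=0 t=6,i=12
  ....#|#  b1=1 t=1,i=12
  .....|.  b0=0 t=4,i=2
  bits 00010101111010110010101000111010 = 367733306

367733306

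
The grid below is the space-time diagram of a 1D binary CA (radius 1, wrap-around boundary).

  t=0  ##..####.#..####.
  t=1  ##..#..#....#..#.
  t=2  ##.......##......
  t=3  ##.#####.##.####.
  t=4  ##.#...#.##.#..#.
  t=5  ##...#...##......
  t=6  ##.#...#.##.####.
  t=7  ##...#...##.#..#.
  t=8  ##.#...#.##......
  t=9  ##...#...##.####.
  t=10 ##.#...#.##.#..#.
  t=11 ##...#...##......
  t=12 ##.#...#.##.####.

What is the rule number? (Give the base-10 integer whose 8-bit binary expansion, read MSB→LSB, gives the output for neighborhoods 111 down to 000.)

  [7] ### => .  t=0,i=5
  [6] ##. => #  t=0,i=1
  [5] #.# => .  t=0,i=8
  [4] #.. => .  t=0,i=2
  [3] .## => #  t=0,i=0
  [2] .#. => .  t=0,i=9
  [1] ..# => .  t=0,i=3
  [0] ... => #  t=1,i=9
  bits 01001001 = 73

73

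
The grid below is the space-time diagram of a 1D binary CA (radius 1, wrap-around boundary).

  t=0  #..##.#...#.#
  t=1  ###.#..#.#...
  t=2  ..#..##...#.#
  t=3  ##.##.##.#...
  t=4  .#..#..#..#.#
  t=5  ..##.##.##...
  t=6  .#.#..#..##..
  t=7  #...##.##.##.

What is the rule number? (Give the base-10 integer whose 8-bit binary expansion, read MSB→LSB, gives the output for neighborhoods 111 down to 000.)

  [7] ### => .  t=1,i=1
  [6] ##. => #  t=0,i=0
  [5] #.# => .  t=0,i=5
  [4] #.. => #  t=0,i=1
  [3] .## => .  t=0,i=3
  [2] .#. => .  t=0,i=6
  [1] ..# => #  t=0,i=2
  [0] ... => .  t=0,i=8
  bits 01010010 = 82

82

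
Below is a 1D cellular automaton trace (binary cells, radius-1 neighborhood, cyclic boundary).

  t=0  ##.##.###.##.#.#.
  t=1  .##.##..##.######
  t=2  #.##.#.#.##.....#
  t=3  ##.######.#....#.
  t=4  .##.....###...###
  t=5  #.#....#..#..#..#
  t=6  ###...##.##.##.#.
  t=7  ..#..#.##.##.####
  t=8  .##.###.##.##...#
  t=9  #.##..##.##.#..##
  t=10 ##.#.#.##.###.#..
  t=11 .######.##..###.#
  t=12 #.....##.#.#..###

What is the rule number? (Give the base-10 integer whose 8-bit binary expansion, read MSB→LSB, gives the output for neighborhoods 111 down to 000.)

  ### -> .   bit 7 = 0  t=0,i=7
  ##. -> #   bit 6 = 1  t=0,i=1
  #.# -> #   bit 5 = 1  t=0,i=2
  #.. -> .   bit 4 = 0  t=1,i=6
  .## -> .   bit 3 = 0  t=0,i=0
  .#. -> #   bit 2 = 1  t=0,i=13
  ..# -> #   bit 1 = 1  t=1,i=7
  ... -> .   bit 0 = 0  t=2,i=12
  bits 01100110 = 102

102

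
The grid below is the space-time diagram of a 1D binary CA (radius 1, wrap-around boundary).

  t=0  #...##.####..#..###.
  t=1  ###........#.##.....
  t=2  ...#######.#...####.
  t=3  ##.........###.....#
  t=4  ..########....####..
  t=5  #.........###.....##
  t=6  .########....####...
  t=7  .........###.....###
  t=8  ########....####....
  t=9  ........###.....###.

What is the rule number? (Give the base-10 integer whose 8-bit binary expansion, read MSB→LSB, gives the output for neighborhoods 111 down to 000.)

  [7] ### => .  t=0,i=8
  [6] ##. => .  t=0,i=5
  [5] #.# => .  t=0,i=6
  [4] #.. => #  t=0,i=1
  [3] .## => .  t=0,i=4
  [2] .#. => #  t=0,i=0
  [1] ..# => .  t=0,i=3
  [0] ... => #  t=0,i=2
  bits 00010101 = 21

21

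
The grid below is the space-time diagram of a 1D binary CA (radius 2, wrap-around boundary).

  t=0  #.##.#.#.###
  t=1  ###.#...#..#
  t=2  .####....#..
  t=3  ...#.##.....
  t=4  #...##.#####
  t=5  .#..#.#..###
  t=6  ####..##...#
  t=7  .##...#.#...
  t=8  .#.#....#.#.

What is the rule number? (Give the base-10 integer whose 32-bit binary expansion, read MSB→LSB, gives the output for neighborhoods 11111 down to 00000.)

3981773377

  ##### -> #   bit 31 = 1  t=4,i=9
  ####. -> #   bit 30 = 1  t=0,i=11
  ###.# -> #   bit 29 = 1  t=0,i=0
  ###.. -> .   bit 28 = 0  t=2,i=4
  ##.## -> #   bit 27 = 1  t=0,i=1
  ##.#. -> #   bit 26 = 1  t=0,i=4
  ##..# -> .   bit 25 = 0  t=6,i=4
  ##... -> #   bit 24 = 1  t=2,i=5
  #.### -> .   bit 23 = 0  t=0,i=9
  #.##. -> #   bit 22 = 1  t=0,i=2
  #.#.# -> .   bit 21 = 0  t=0,i=5
  #.#.. -> #   bit 20 = 1  t=1,i=4
  #..## -> .   bit 19 = 0  t=1,i=10
  #..#. -> #   bit 18 = 1  t=5,i=3
  #...# -> .   bit 17 = 0  t=1,i=6
  #.... -> #   bit 16 = 1  t=2,i=6
  .#### -> .   bit 15 = 0  t=0,i=10
  .###. -> .   bit 14 = 0  t=5,i=10
  .##.# -> .   bit 13 = 0  t=0,i=3
  .##.. -> .   bit 12 = 0  t=3,i=6
  .#.## -> #   bit 11 = 1  t=0,i=8
  .#.#. -> .   bit 10 = 0  t=0,i=6
  .#..# -> #   bit 9 = 1  t=1,i=9
  .#... -> .   bit 8 = 0  t=1,i=5
  ..### -> .   bit 7 = 0  t=1,i=11
  ..##. -> #   bit 6 = 1  t=4,i=4
  ..#.# -> .   bit 5 = 0  t=3,i=3
  ..#.. -> .   bit 4 = 0  t=1,i=8
  ...## -> .   bit 3 = 0  t=2,i=0
  ...#. -> .   bit 2 = 0  t=1,i=7
  ....# -> .   bit 1 = 0  t=2,i=7
  ..... -> #   bit 0 = 1  t=3,i=0
  bits 11101101010101010000101001000001 = 3981773377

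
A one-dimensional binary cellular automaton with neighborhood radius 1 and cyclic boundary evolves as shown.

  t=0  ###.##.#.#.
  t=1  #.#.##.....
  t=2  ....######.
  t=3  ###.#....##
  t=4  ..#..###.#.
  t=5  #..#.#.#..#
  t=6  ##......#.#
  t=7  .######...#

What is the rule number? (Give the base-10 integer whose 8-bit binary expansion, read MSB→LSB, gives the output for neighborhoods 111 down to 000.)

  nb ###: next=.  (t=0,i=1, bit7=0)
  nb ##.: next=#  (t=0,i=2, bit6=1)
  nb #.#: next=.  (t=0,i=3, bit5=0)
  nb #..: next=#  (t=1,i=6, bit4=1)
  nb .##: next=#  (t=0,i=0, bit3=1)
  nb .#.: next=.  (t=0,i=7, bit2=0)
  nb ..#: next=.  (t=1,i=10, bit1=0)
  nb ...: next=#  (t=1,i=7, bit0=1)
  bits 01011001 = 89

89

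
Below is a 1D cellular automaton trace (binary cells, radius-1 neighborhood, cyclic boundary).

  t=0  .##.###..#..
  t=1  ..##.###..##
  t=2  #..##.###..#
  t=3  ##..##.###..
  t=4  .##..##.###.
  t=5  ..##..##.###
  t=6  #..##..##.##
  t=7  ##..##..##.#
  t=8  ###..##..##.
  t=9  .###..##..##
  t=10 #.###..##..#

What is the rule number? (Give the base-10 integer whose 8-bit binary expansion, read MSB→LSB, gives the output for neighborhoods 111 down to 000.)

  ###|#  b7=1 t=0,i=5
  ##.|#  b6=1 t=0,i=2
  #.#|#  b5=1 t=0,i=3
  #..|#  b4=1 t=0,i=7
  .##|.  b3=0 t=0,i=1
  .#.|.  b2=0 t=0,i=9
  ..#|.  b1=0 t=0,i=0
  ...|#  b0=1 t=0,i=11
  bits 11110001 = 241

241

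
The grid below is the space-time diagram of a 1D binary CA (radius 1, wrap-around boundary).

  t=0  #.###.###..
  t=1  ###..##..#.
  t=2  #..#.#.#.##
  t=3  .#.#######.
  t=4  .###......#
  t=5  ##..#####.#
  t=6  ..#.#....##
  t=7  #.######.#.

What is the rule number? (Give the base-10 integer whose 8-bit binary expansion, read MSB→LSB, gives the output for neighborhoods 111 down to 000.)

  [7] ### => .  t=0,i=3
  [6] ##. => .  t=0,i=4
  [5] #.# => #  t=0,i=1
  [4] #.. => #  t=0,i=9
  [3] .## => #  t=0,i=2
  [2] .#. => #  t=0,i=0
  [1] ..# => .  t=0,i=10
  [0] ... => #  t=4,i=5
  bits 00111101 = 61

61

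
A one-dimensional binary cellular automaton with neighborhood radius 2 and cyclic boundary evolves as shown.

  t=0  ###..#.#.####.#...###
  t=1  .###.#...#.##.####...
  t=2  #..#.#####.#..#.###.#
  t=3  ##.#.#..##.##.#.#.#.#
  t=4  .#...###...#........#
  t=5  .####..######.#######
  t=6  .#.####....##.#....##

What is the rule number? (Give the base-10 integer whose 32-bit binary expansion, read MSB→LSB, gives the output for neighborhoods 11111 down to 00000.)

  #####|.  b31=0 t=0,i=0
  ####.|#  b30=1 t=0,i=1
  ###.#|#  b29=1 t=0,i=12
  ###..|#  b28=1 t=0,i=2
  ##.##|.  b27=0 t=1,i=13
  ##.#.|.  b26=0 t=0,i=13
  ##..#|#  b25=1 t=0,i=3
  ##...|#  b24=1 t=1,i=18
  #.###|#  b23=1 t=0,i=9
  #.##.|#  b22=1 t=1,i=11
  #.#.#|.  b21=0 t=0,i=7
  #.#..|#  b20=1 t=0,i=14
  #..##|#  b19=1 t=3,i=7
  #..#.|.  b18=0 t=0,i=4
  #...#|#  b17=1 t=0,i=16
  #....|.  b16=0 t=1,i=19
  .####|.  b15=0 t=0,i=10
  .###.|.  b14=0 t=1,i=2
  .##.#|.  b13=0 t=1,i=12
  .##..|#  b12=1 t=2,i=0
  .#.##|.  b11=0 t=0,i=8
  .#.#.|.  b10=0 t=0,i=6
  .#..#|#  b9=1 t=2,i=12
  .#...|#  b8=1 t=0,i=15
  ..###|.  b7=0 t=0,i=18
  ..##.|.  b6=0 t=3,i=8
  ..#.#|#  b5=1 t=0,i=5
  ..#..|#  b4=1 t=4,i=11
  ...##|#  b3=1 t=0,i=17
  ...#.|#  b2=1 t=1,i=8
  ....#|#  b1=1 t=1,i=20
  .....|#  b0=1 t=4,i=14
  bits 01110011110110100001001100111111 = 1943671615

1943671615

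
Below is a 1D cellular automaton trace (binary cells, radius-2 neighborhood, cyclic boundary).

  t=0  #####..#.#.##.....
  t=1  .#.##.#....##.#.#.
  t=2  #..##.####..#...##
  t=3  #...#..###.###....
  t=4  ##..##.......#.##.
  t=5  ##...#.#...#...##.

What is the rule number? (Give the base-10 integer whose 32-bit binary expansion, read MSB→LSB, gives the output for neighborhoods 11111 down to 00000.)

1347793682

  [31] ##### => .  t=0,i=2
  [30] ####. => #  t=0,i=3
  [29] ###.# => .  t=3,i=9
  [28] ###.. => #  t=0,i=4
  [27] ##.## => .  t=2,i=5
  [26] ##.#. => .  t=1,i=5
  [25] ##..# => .  t=0,i=5
  [24] ##... => .  t=0,i=13
  [23] #.### => .  t=2,i=6
  [22] #.##. => #  t=0,i=11
  [21] #.#.# => .  t=0,i=9
  [20] #.#.. => #  t=1,i=6
  [19] #..## => .  t=2,i=2
  [18] #..#. => #  t=0,i=6
  [17] #...# => .  t=2,i=14
  [16] #.... => #  t=0,i=14
  [15] .#### => #  t=0,i=1
  [14] .###. => .  t=2,i=17
  [13] .##.# => #  t=1,i=4
  [12] .##.. => #  t=0,i=12
  [11] .#.## => .  t=0,i=10
  [10] .#.#. => .  t=0,i=8
  [9] .#..# => #  t=1,i=17
  [8] .#... => #  t=1,i=7
  [7] ..### => .  t=0,i=0
  [6] ..##. => .  t=1,i=11
  [5] ..#.# => .  t=0,i=7
  [4] ..#.. => #  t=2,i=12
  [3] ...## => .  t=0,i=17
  [2] ...#. => .  t=3,i=3
  [1] ....# => #  t=0,i=16
  [0] ..... => .  t=0,i=15
  bits 01010000010101011011001100010010 = 1347793682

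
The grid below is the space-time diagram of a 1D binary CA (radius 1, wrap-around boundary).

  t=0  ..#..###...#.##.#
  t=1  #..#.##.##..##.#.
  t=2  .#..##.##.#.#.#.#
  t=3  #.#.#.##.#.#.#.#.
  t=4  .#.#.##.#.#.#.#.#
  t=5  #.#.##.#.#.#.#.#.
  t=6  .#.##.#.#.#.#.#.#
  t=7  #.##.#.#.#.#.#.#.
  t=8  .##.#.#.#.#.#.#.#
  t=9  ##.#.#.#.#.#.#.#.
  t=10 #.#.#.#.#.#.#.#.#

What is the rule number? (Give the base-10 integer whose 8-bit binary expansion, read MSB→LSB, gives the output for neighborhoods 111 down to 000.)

  ###|#  b7=1 t=0,i=6
  ##.|.  b6=0 t=0,i=7
  #.#|#  b5=1 t=0,i=12
  #..|#  b4=1 t=0,i=0
  .##|#  b3=1 t=0,i=5
  .#.|.  b2=0 t=0,i=2
  ..#|.  b1=0 t=0,i=1
  ...|#  b0=1 t=0,i=9
  bits 10111001 = 185

185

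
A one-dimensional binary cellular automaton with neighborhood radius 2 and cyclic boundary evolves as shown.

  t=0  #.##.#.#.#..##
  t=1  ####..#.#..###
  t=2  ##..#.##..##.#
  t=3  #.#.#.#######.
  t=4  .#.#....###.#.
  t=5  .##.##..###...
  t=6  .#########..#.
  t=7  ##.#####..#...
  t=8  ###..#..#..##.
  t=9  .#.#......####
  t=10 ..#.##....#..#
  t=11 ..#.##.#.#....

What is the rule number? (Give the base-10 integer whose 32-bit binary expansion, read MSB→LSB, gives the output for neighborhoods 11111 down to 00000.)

  #####|#  b31=1 t=1,i=0
  ####.|.  b30=0 t=1,i=2
  ###.#|#  b29=1 t=0,i=0
  ###..|.  b28=0 t=1,i=3
  ##.##|#  b27=1 t=0,i=1
  ##.#.|.  b26=0 t=0,i=4
  ##..#|#  b25=1 t=1,i=4
  ##...|.  b24=0 t=5,i=11
  #.###|.  b23=0 t=2,i=13
  #.##.|#  b22=1 t=0,i=2
  #.#.#|.  b21=0 t=0,i=5
  #.#..|.  b20=0 t=0,i=9
  #..##|#  b19=1 t=0,i=11
  #..#.|.  b18=0 t=1,i=5
  #...#|#  b17=1 t=7,i=12
  #....|#  b16=1 t=4,i=5
  .####|.  b15=0 t=1,i=12
  .###.|#  b14=1 t=0,i=13
  .##.#|#  b13=1 t=0,i=3
  .##..|#  b12=1 t=2,i=7
  .#.##|.  b11=0 t=2,i=5
  .#.#.|#  b10=1 t=0,i=6
  .#..#|.  b9=0 t=0,i=10
  .#...|#  b8=1 t=4,i=4
  ..###|#  b7=1 t=0,i=12
  ..##.|#  b6=1 t=2,i=10
  ..#.#|#  b5=1 t=1,i=6
  ..#..|.  b4=0 t=6,i=12
  ...##|.  b3=0 t=4,i=7
  ...#.|#  b2=1 t=10,i=9
  ....#|.  b1=0 t=4,i=6
  .....|.  b0=0 t=9,i=6
  bits 10101010010010110111010111100100 = 2857072100

2857072100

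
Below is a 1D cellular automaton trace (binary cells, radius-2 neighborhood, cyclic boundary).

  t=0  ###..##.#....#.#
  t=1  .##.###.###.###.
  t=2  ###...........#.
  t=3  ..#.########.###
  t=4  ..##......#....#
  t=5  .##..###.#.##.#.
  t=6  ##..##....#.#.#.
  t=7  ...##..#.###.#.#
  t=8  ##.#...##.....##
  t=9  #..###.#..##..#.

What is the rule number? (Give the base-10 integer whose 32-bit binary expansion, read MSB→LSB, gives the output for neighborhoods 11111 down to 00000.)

  #####|.  b31=0 t=3,i=6
  ####.|#  b30=1 t=0,i=1
  ###.#|.  b29=0 t=1,i=6
  ###..|#  b28=1 t=0,i=2
  ##.##|.  b27=0 t=1,i=3
  ##.#.|.  b26=0 t=0,i=7
  ##..#|.  b25=0 t=0,i=3
  ##...|.  b24=0 t=2,i=3
  #.###|.  b23=0 t=0,i=15
  #.##.|.  b22=0 t=5,i=11
  #.#.#|.  b21=0 t=5,i=9
  #.#..|#  b20=1 t=0,i=8
  #..##|#  b19=1 t=0,i=4
  #..#.|.  b18=0 t=3,i=1
  #...#|#  b17=1 t=7,i=1
  #....|#  b16=1 t=0,i=10
  .####|.  b15=0 t=0,i=0
  .###.|.  b14=0 t=1,i=5
  .##.#|#  b13=1 t=0,i=6
  .##..|.  b12=0 t=4,i=3
  .#.##|#  b11=1 t=0,i=14
  .#.#.|#  b10=1 t=6,i=11
  .#..#|.  b9=0 t=4,i=0
  .#...|#  b8=1 t=0,i=9
  ..###|#  b7=1 t=5,i=5
  ..##.|#  b6=1 t=0,i=5
  ..#.#|#  b5=1 t=0,i=13
  ..#..|.  b4=0 t=4,i=10
  ...##|.  b3=0 t=7,i=2
  ...#.|#  b2=1 t=0,i=12
  ....#|.  b1=0 t=0,i=11
  .....|#  b0=1 t=2,i=5
  bits 01010000000110110010110111100101 = 1343958501

1343958501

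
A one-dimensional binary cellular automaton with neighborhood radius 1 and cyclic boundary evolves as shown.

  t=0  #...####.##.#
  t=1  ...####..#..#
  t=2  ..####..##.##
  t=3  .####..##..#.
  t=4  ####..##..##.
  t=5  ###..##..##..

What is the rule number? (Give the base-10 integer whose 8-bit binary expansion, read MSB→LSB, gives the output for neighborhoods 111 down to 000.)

142

  [7] ### => #  t=0,i=5
  [6] ##. => .  t=0,i=0
  [5] #.# => .  t=0,i=8
  [4] #.. => .  t=0,i=1
  [3] .## => #  t=0,i=4
  [2] .#. => #  t=1,i=9
  [1] ..# => #  t=0,i=3
  [0] ... => .  t=0,i=2
  bits 10001110 = 142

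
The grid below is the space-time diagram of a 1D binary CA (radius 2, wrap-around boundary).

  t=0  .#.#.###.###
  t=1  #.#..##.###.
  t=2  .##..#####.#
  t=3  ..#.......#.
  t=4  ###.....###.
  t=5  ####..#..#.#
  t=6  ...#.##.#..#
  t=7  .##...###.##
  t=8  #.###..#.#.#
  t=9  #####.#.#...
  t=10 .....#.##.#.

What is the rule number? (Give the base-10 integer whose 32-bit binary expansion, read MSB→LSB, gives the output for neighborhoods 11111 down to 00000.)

  #####|.  b31=0 t=2,i=7
  ####.|.  b30=0 t=2,i=8
  ###.#|.  b29=0 t=0,i=7
  ###..|#  b28=1 t=4,i=2
  ##.##|#  b27=1 t=0,i=8
  ##.#.|#  b26=1 t=0,i=0
  ##..#|.  b25=0 t=2,i=3
  ##...|#  b24=1 t=4,i=3
  #.###|#  b23=1 t=0,i=5
  #.##.|.  b22=0 t=2,i=1
  #.#.#|.  b21=0 t=0,i=1
  #.#..|#  b20=1 t=1,i=2
  #..##|.  b19=0 t=1,i=4
  #..#.|#  b18=1 t=5,i=5
  #...#|#  b17=1 t=3,i=0
  #....|.  b16=0 t=3,i=4
  .####|.  b15=0 t=2,i=6
  .###.|#  b14=1 t=0,i=6
  .##.#|#  b13=1 t=1,i=6
  .##..|#  b12=1 t=2,i=2
  .#.##|.  b11=0 t=0,i=4
  .#.#.|#  b10=1 t=0,i=2
  .#..#|.  b9=0 t=1,i=3
  .#...|.  b8=0 t=3,i=3
  ..###|.  b7=0 t=2,i=5
  ..##.|#  b6=1 t=1,i=5
  ..#.#|.  b5=0 t=5,i=9
  ..#..|#  b4=1 t=3,i=2
  ...##|.  b3=0 t=4,i=7
  ...#.|#  b2=1 t=3,i=1
  ....#|#  b1=1 t=3,i=8
  .....|.  b0=0 t=3,i=5
  bits 00011101100101100111010001010110 = 496399446

496399446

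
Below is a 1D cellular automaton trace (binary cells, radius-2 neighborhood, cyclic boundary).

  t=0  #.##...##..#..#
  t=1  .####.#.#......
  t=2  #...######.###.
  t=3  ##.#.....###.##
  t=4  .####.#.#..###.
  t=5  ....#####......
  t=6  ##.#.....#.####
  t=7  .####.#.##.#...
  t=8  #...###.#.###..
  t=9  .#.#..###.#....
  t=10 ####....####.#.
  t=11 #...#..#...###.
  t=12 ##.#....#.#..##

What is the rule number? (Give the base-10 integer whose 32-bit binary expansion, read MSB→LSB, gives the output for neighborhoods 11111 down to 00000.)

770708781

  [31] ##### => .  t=2,i=6
  [30] ####. => .  t=1,i=3
  [29] ###.# => #  t=1,i=4
  [28] ###.. => .  t=4,i=13
  [27] ##.## => #  t=0,i=1
  [26] ##.#. => #  t=1,i=5
  [25] ##..# => .  t=0,i=9
  [24] ##... => #  t=0,i=4
  [23] #.### => #  t=2,i=11
  [22] #.##. => #  t=0,i=2
  [21] #.#.# => #  t=1,i=6
  [20] #.#.. => #  t=1,i=8
  [19] #..## => .  t=0,i=13
  [18] #..#. => .  t=0,i=10
  [17] #...# => .  t=0,i=5
  [16] #.... => .  t=1,i=10
  [15] .#### => .  t=1,i=2
  [14] .###. => .  t=2,i=12
  [13] .##.# => .  t=0,i=0
  [12] .##.. => #  t=0,i=3
  [11] .#.## => .  t=6,i=10
  [10] .#.#. => #  t=1,i=7
  [9] .#..# => .  t=0,i=12
  [8] .#... => #  t=1,i=9
  [7] ..### => .  t=1,i=1
  [6] ..##. => .  t=0,i=7
  [5] ..#.# => #  t=6,i=9
  [4] ..#.. => .  t=0,i=11
  [3] ...## => #  t=0,i=6
  [2] ...#. => #  t=6,i=8
  [1] ....# => .  t=1,i=14
  [0] ..... => #  t=1,i=11
  bits 00101101111100000001010100101101 = 770708781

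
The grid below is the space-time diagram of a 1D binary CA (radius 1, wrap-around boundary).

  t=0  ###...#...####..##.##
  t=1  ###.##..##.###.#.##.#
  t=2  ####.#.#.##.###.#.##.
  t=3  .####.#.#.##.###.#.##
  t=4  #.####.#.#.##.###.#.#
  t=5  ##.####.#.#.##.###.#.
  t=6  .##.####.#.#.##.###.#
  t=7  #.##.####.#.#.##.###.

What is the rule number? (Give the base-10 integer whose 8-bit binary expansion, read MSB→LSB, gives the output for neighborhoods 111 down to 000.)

227

  nb ###: next=#  (t=0,i=0, bit7=1)
  nb ##.: next=#  (t=0,i=2, bit6=1)
  nb #.#: next=#  (t=0,i=18, bit5=1)
  nb #..: next=.  (t=0,i=3, bit4=0)
  nb .##: next=.  (t=0,i=10, bit3=0)
  nb .#.: next=.  (t=0,i=6, bit2=0)
  nb ..#: next=#  (t=0,i=5, bit1=1)
  nb ...: next=#  (t=0,i=4, bit0=1)
  bits 11100011 = 227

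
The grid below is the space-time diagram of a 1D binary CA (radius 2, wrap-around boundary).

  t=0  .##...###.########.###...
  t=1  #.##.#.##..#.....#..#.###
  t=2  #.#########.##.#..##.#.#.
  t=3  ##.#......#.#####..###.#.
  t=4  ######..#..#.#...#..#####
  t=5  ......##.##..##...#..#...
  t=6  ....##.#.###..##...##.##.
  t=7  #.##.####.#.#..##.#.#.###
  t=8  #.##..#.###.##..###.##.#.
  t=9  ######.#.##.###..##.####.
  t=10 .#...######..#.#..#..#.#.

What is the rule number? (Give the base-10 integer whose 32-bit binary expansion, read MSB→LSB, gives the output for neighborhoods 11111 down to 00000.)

  ##### -> .   bit 31 = 0  t=0,i=12
  ####. -> .   bit 30 = 0  t=0,i=16
  ###.# -> #   bit 29 = 1  t=0,i=8
  ###.. -> .   bit 28 = 0  t=0,i=21
  ##.## -> .   bit 27 = 0  t=0,i=9
  ##.#. -> #   bit 26 = 1  t=1,i=4
  ##..# -> #   bit 25 = 1  t=1,i=9
  ##... -> #   bit 24 = 1  t=0,i=3
  #.### -> .   bit 23 = 0  t=0,i=10
  #.##. -> #   bit 22 = 1  t=1,i=2
  #.#.# -> #   bit 21 = 1  t=1,i=5
  #.#.. -> #   bit 20 = 1  t=2,i=15
  #..## -> .   bit 19 = 0  t=2,i=17
  #..#. -> #   bit 18 = 1  t=1,i=10
  #...# -> .   bit 17 = 0  t=0,i=4
  #.... -> #   bit 16 = 1  t=0,i=23
  .#### -> #   bit 15 = 1  t=0,i=11
  .###. -> #   bit 14 = 1  t=0,i=7
  .##.# -> #   bit 13 = 1  t=1,i=3
  .##.. -> #   bit 12 = 1  t=0,i=2
  .#.## -> #   bit 11 = 1  t=1,i=6
  .#.#. -> .   bit 10 = 0  t=2,i=22
  .#..# -> #   bit 9 = 1  t=1,i=18
  .#... -> #   bit 8 = 1  t=1,i=12
  ..### -> .   bit 7 = 0  t=0,i=6
  ..##. -> .   bit 6 = 0  t=0,i=1
  ..#.# -> .   bit 5 = 0  t=1,i=20
  ..#.. -> .   bit 4 = 0  t=1,i=11
  ...## -> #   bit 3 = 1  t=0,i=0
  ...#. -> .   bit 2 = 0  t=1,i=16
  ....# -> #   bit 1 = 1  t=0,i=24
  ..... -> .   bit 0 = 0  t=1,i=14
  bits 00100111011101011111101100001010 = 662043402

662043402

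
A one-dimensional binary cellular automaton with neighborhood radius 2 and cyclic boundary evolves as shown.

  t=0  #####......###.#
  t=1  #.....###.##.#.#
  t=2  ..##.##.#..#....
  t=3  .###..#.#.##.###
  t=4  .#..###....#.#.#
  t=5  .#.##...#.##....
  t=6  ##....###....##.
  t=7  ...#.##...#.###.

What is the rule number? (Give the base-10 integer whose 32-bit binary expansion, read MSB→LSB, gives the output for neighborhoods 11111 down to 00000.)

  ##### -> .   bit 31 = 0  t=0,i=1
  ####. -> .   bit 30 = 0  t=0,i=3
  ###.# -> #   bit 29 = 1  t=0,i=13
  ###.. -> .   bit 28 = 0  t=0,i=4
  ##.## -> .   bit 27 = 0  t=0,i=14
  ##.#. -> .   bit 26 = 0  t=1,i=12
  ##..# -> #   bit 25 = 1  t=3,i=4
  ##... -> .   bit 24 = 0  t=0,i=5
  #.### -> #   bit 23 = 1  t=0,i=15
  #.##. -> .   bit 22 = 0  t=1,i=10
  #.#.# -> .   bit 21 = 0  t=1,i=13
  #.#.. -> #   bit 20 = 1  t=2,i=8
  #..## -> #   bit 19 = 1  t=4,i=3
  #..#. -> #   bit 18 = 1  t=2,i=10
  #...# -> #   bit 17 = 1  t=5,i=6
  #.... -> #   bit 16 = 1  t=0,i=6
  .#### -> #   bit 15 = 1  t=0,i=0
  .###. -> .   bit 14 = 0  t=0,i=12
  .##.# -> #   bit 13 = 1  t=1,i=11
  .##.. -> .   bit 12 = 0  t=1,i=0
  .#.## -> .   bit 11 = 0  t=1,i=14
  .#.#. -> .   bit 10 = 0  t=3,i=7
  .#..# -> .   bit 9 = 0  t=2,i=9
  .#... -> .   bit 8 = 0  t=2,i=12
  ..### -> #   bit 7 = 1  t=0,i=11
  ..##. -> #   bit 6 = 1  t=2,i=2
  ..#.# -> #   bit 5 = 1  t=3,i=6
  ..#.. -> #   bit 4 = 1  t=2,i=11
  ...## -> #   bit 3 = 1  t=0,i=10
  ...#. -> #   bit 2 = 1  t=4,i=10
  ....# -> .   bit 1 = 0  t=0,i=9
  ..... -> #   bit 0 = 1  t=0,i=7
  bits 00100010100111111010000011111101 = 580886781

580886781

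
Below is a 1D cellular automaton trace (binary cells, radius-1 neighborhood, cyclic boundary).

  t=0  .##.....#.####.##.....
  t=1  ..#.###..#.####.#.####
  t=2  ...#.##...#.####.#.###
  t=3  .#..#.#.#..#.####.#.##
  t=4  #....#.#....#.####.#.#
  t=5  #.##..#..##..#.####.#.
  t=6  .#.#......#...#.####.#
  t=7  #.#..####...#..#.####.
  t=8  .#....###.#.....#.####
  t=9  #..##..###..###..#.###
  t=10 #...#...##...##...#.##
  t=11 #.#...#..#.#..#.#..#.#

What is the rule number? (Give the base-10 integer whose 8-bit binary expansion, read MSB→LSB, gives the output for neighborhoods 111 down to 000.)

225

  ###|#  b7=1 t=0,i=11
  ##.|#  b6=1 t=0,i=2
  #.#|#  b5=1 t=0,i=9
  #..|.  b4=0 t=0,i=3
  .##|.  b3=0 t=0,i=1
  .#.|.  b2=0 t=0,i=8
  ..#|.  b1=0 t=0,i=0
  ...|#  b0=1 t=0,i=4
  bits 11100001 = 225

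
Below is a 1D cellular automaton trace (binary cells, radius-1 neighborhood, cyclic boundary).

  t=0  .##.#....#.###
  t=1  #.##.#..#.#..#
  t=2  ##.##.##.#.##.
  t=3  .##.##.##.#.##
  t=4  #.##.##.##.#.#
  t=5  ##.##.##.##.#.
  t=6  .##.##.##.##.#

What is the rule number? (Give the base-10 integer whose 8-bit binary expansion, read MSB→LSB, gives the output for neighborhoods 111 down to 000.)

  ###|.  b7=0 t=0,i=12
  ##.|#  b6=1 t=0,i=2
  #.#|#  b5=1 t=0,i=0
  #..|#  b4=1 t=0,i=5
  .##|.  b3=0 t=0,i=1
  .#.|.  b2=0 t=0,i=4
  ..#|#  b1=1 t=0,i=8
  ...|.  b0=0 t=0,i=6
  bits 01110010 = 114

114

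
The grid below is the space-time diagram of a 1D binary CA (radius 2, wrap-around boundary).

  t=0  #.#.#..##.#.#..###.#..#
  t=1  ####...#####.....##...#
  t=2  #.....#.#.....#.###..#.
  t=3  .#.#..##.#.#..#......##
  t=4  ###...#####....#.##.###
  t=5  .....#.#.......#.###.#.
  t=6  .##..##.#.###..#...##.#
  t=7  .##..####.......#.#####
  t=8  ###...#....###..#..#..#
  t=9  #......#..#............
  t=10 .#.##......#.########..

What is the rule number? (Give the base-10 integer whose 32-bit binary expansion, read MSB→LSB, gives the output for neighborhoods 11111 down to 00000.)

  ##### -> .   bit 31 = 0  t=1,i=1
  ####. -> .   bit 30 = 0  t=1,i=2
  ###.# -> #   bit 29 = 1  t=0,i=17
  ###.. -> .   bit 28 = 0  t=1,i=3
  ##.## -> #   bit 27 = 1  t=4,i=19
  ##.#. -> #   bit 26 = 1  t=0,i=1
  ##..# -> .   bit 25 = 0  t=2,i=19
  ##... -> .   bit 24 = 0  t=1,i=4
  #.### -> .   bit 23 = 0  t=2,i=16
  #.##. -> #   bit 22 = 1  t=4,i=17
  #.#.# -> #   bit 21 = 1  t=0,i=2
  #.#.. -> .   bit 20 = 0  t=0,i=4
  #..## -> .   bit 19 = 0  t=0,i=6
  #..#. -> .   bit 18 = 0  t=2,i=20
  #...# -> .   bit 17 = 0  t=1,i=5
  #.... -> .   bit 16 = 0  t=1,i=13
  .#### -> #   bit 15 = 1  t=1,i=0
  .###. -> .   bit 14 = 0  t=0,i=16
  .##.# -> #   bit 13 = 1  t=0,i=0
  .##.. -> #   bit 12 = 1  t=1,i=18
  .#.## -> .   bit 11 = 0  t=2,i=15
  .#.#. -> #   bit 10 = 1  t=0,i=3
  .#..# -> .   bit 9 = 0  t=0,i=5
  .#... -> #   bit 8 = 1  t=2,i=1
  ..### -> .   bit 7 = 0  t=0,i=15
  ..##. -> #   bit 6 = 1  t=0,i=7
  ..#.# -> #   bit 5 = 1  t=2,i=6
  ..#.. -> .   bit 4 = 0  t=3,i=14
  ...## -> #   bit 3 = 1  t=1,i=6
  ...#. -> .   bit 2 = 0  t=2,i=5
  ....# -> .   bit 1 = 0  t=1,i=15
  ..... -> #   bit 0 = 1  t=1,i=14
  bits 00101100011000001011010101101001 = 744535401

744535401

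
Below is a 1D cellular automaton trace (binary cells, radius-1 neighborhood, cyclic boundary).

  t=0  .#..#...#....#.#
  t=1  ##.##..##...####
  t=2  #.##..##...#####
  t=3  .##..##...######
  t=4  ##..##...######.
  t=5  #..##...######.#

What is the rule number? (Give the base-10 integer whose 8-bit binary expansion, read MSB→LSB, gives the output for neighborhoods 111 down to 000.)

174

  nb ###: next=#  (t=1,i=0, bit7=1)
  nb ##.: next=.  (t=1,i=1, bit6=0)
  nb #.#: next=#  (t=0,i=0, bit5=1)
  nb #..: next=.  (t=0,i=2, bit4=0)
  nb .##: next=#  (t=1,i=3, bit3=1)
  nb .#.: next=#  (t=0,i=1, bit2=1)
  nb ..#: next=#  (t=0,i=3, bit1=1)
  nb ...: next=.  (t=0,i=6, bit0=0)
  bits 10101110 = 174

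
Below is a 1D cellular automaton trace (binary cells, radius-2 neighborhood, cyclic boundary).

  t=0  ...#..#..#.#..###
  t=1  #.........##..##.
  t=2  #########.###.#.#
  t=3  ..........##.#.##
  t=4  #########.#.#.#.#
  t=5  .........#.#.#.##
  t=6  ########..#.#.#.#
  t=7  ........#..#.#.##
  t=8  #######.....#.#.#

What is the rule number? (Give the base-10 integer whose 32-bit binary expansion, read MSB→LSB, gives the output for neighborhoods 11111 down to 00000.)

  #####|.  b31=0 t=2,i=1
  ####.|.  b30=0 t=2,i=7
  ###.#|.  b29=0 t=2,i=8
  ###..|.  b28=0 t=0,i=16
  ##.##|.  b27=0 t=2,i=9
  ##.#.|#  b26=1 t=1,i=16
  ##..#|#  b25=1 t=1,i=12
  ##...|#  b24=1 t=0,i=0
  #.###|#  b23=1 t=2,i=10
  #.##.|.  b22=0 t=3,i=15
  #.#.#|.  b21=0 t=2,i=14
  #.#..|#  b20=1 t=0,i=11
  #..##|.  b19=0 t=0,i=13
  #..#.|.  b18=0 t=0,i=5
  #...#|.  b17=0 t=0,i=1
  #....|#  b16=1 t=1,i=2
  .####|.  b15=0 t=2,i=0
  .###.|#  b14=1 t=0,i=15
  .##.#|.  b13=0 t=1,i=15
  .##..|#  b12=1 t=1,i=11
  .#.##|#  b11=1 t=2,i=15
  .#.#.|#  b10=1 t=0,i=10
  .#..#|.  b9=0 t=0,i=4
  .#...|#  b8=1 t=1,i=1
  ..###|#  b7=1 t=0,i=14
  ..##.|#  b6=1 t=1,i=10
  ..#.#|.  b5=0 t=0,i=9
  ..#..|.  b4=0 t=0,i=3
  ...##|.  b3=0 t=1,i=9
  ...#.|.  b2=0 t=0,i=2
  ....#|#  b1=1 t=1,i=8
  .....|#  b0=1 t=1,i=3
  bits 00000111100100010101110111000011 = 126967235

126967235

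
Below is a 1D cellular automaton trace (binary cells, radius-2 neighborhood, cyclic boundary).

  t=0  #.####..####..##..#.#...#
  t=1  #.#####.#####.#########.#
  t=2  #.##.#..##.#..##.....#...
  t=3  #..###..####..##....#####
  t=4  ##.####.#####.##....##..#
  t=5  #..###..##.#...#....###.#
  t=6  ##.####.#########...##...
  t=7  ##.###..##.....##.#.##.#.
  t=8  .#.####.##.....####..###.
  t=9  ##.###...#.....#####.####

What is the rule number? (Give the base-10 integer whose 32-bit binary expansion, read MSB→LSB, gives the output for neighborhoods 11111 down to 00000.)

  ##### -> .   bit 31 = 0  t=1,i=4
  ####. -> #   bit 30 = 1  t=0,i=4
  ###.# -> .   bit 29 = 0  t=1,i=6
  ###.. -> #   bit 28 = 1  t=0,i=5
  ##.## -> .   bit 27 = 0  t=0,i=1
  ##.#. -> #   bit 26 = 1  t=2,i=4
  ##..# -> #   bit 25 = 1  t=0,i=6
  ##... -> .   bit 24 = 0  t=2,i=16
  #.### -> #   bit 23 = 1  t=0,i=2
  #.##. -> .   bit 22 = 0  t=1,i=24
  #.#.# -> #   bit 21 = 1  t=7,i=18
  #.#.. -> #   bit 20 = 1  t=0,i=20
  #..## -> .   bit 19 = 0  t=0,i=7
  #..#. -> #   bit 18 = 1  t=0,i=17
  #...# -> #   bit 17 = 1  t=0,i=22
  #.... -> .   bit 16 = 0  t=2,i=17
  .#### -> #   bit 15 = 1  t=0,i=3
  .###. -> #   bit 14 = 1  t=3,i=4
  .##.# -> #   bit 13 = 1  t=0,i=0
  .##.. -> #   bit 12 = 1  t=0,i=15
  .#.## -> .   bit 11 = 0  t=2,i=1
  .#.#. -> #   bit 10 = 1  t=0,i=19
  .#..# -> .   bit 9 = 0  t=2,i=6
  .#... -> #   bit 8 = 1  t=0,i=21
  ..### -> #   bit 7 = 1  t=0,i=8
  ..##. -> #   bit 6 = 1  t=0,i=14
  ..#.# -> #   bit 5 = 1  t=0,i=18
  ..#.. -> #   bit 4 = 1  t=2,i=21
  ...## -> .   bit 3 = 0  t=0,i=23
  ...#. -> #   bit 2 = 1  t=2,i=20
  ....# -> .   bit 1 = 0  t=2,i=19
  ..... -> .   bit 0 = 0  t=2,i=18
  bits 01010110101101101111010111110100 = 1454831092

1454831092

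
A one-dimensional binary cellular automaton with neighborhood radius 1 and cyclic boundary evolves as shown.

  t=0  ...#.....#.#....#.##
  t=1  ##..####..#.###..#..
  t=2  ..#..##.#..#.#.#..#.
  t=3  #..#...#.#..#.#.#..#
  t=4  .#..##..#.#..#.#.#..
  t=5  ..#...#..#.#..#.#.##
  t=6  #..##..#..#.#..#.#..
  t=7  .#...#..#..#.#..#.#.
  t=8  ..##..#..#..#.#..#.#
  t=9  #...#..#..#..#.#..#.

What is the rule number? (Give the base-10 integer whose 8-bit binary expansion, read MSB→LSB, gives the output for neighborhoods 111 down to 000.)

177

  [7] ### => #  t=1,i=5
  [6] ##. => .  t=0,i=19
  [5] #.# => #  t=0,i=10
  [4] #.. => #  t=0,i=0
  [3] .## => .  t=0,i=18
  [2] .#. => .  t=0,i=3
  [1] ..# => .  t=0,i=2
  [0] ... => #  t=0,i=1
  bits 10110001 = 177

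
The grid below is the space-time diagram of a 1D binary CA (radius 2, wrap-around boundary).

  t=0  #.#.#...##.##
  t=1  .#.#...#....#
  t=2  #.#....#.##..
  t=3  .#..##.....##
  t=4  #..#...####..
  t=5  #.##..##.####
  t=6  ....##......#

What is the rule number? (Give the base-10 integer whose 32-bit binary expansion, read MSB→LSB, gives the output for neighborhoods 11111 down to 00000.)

  [31] ##### => .  t=5,i=11
  [30] ####. => #  t=4,i=9
  [29] ###.# => .  t=0,i=0
  [28] ###.. => #  t=4,i=10
  [27] ##.## => .  t=0,i=10
  [26] ##.#. => #  t=0,i=1
  [25] ##..# => #  t=2,i=11
  [24] ##... => .  t=3,i=6
  [23] #.### => .  t=0,i=11
  [22] #.##. => .  t=2,i=9
  [21] #.#.# => .  t=0,i=2
  [20] #.#.. => .  t=0,i=4
  [19] #..## => #  t=3,i=3
  [18] #..#. => #  t=2,i=12
  [17] #...# => .  t=0,i=6
  [16] #.... => #  t=1,i=9
  [15] .#### => .  t=4,i=8
  [14] .###. => #  t=0,i=12
  [13] .##.# => .  t=0,i=9
  [12] .##.. => .  t=2,i=10
  [11] .#.## => .  t=2,i=8
  [10] .#.#. => #  t=0,i=3
  [9] .#..# => .  t=3,i=2
  [8] .#... => .  t=0,i=5
  [7] ..### => #  t=4,i=7
  [6] ..##. => .  t=0,i=8
  [5] ..#.# => .  t=1,i=12
  [4] ..#.. => #  t=1,i=7
  [3] ...## => #  t=0,i=7
  [2] ...#. => .  t=1,i=6
  [1] ....# => #  t=1,i=10
  [0] ..... => #  t=3,i=8
  bits 01010110000011010100010010011011 = 1443710107

1443710107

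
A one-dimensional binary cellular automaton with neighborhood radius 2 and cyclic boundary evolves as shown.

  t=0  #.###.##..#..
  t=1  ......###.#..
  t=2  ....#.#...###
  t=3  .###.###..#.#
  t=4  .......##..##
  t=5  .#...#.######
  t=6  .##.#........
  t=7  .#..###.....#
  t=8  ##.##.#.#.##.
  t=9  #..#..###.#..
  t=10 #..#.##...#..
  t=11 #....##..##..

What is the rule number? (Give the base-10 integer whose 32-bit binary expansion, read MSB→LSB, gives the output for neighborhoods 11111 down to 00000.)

  #####|.  b31=0 t=5,i=9
  ####.|.  b30=0 t=5,i=11
  ###.#|.  b29=0 t=0,i=4
  ###..|#  b28=1 t=2,i=12
  ##.##|.  b27=0 t=0,i=5
  ##.#.|.  b26=0 t=1,i=9
  ##..#|#  b25=1 t=0,i=8
  ##...|.  b24=0 t=2,i=0
  #.###|.  b23=0 t=0,i=2
  #.##.|#  b22=1 t=0,i=6
  #.#.#|#  b21=1 t=3,i=12
  #.#..|#  b20=1 t=1,i=10
  #..##|#  b19=1 t=4,i=10
  #..#.|.  b18=0 t=0,i=9
  #...#|.  b17=0 t=2,i=8
  #....|#  b16=1 t=1,i=12
  .####|.  b15=0 t=5,i=8
  .###.|.  b14=0 t=0,i=3
  .##.#|.  b13=0 t=6,i=2
  .##..|#  b12=1 t=0,i=7
  .#.##|.  b11=0 t=0,i=1
  .#.#.|#  b10=1 t=2,i=5
  .#..#|.  b9=0 t=0,i=11
  .#...|#  b8=1 t=1,i=11
  ..###|#  b7=1 t=1,i=6
  ..##.|#  b6=1 t=4,i=7
  ..#.#|.  b5=0 t=0,i=0
  ..#..|#  b4=1 t=0,i=10
  ...##|.  b3=0 t=1,i=5
  ...#.|#  b2=1 t=2,i=3
  ....#|#  b1=1 t=1,i=4
  .....|.  b0=0 t=1,i=0
  bits 00010010011110010001010111010110 = 309925334

309925334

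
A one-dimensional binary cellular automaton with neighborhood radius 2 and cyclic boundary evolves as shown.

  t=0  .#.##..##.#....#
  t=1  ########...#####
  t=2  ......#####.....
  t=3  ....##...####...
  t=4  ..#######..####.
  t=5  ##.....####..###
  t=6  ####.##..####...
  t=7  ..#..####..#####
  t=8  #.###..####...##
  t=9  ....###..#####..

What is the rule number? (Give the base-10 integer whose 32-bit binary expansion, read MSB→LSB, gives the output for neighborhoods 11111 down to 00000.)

1399529342

  ##### -> .   bit 31 = 0  t=1,i=0
  ####. -> #   bit 30 = 1  t=1,i=6
  ###.# -> .   bit 29 = 0  t=6,i=3
  ###.. -> #   bit 28 = 1  t=1,i=7
  ##.## -> .   bit 27 = 0  t=6,i=4
  ##.#. -> .   bit 26 = 0  t=0,i=9
  ##..# -> #   bit 25 = 1  t=0,i=5
  ##... -> #   bit 24 = 1  t=1,i=8
  #.### -> .   bit 23 = 0  t=8,i=2
  #.##. -> #   bit 22 = 1  t=0,i=3
  #.#.# -> #   bit 21 = 1  t=0,i=1
  #.#.. -> .   bit 20 = 0  t=0,i=10
  #..## -> #   bit 19 = 1  t=0,i=6
  #..#. -> .   bit 18 = 0  t=7,i=1
  #...# -> #   bit 17 = 1  t=1,i=9
  #.... -> #   bit 16 = 1  t=0,i=12
  .#### -> .   bit 15 = 0  t=1,i=12
  .###. -> .   bit 14 = 0  t=8,i=3
  .##.# -> .   bit 13 = 0  t=0,i=8
  .##.. -> #   bit 12 = 1  t=0,i=4
  .#.## -> #   bit 11 = 1  t=0,i=2
  .#.#. -> #   bit 10 = 1  t=0,i=0
  .#..# -> #   bit 9 = 1  t=7,i=3
  .#... -> #   bit 8 = 1  t=0,i=11
  ..### -> .   bit 7 = 0  t=1,i=11
  ..##. -> #   bit 6 = 1  t=0,i=7
  ..#.# -> #   bit 5 = 1  t=0,i=15
  ..#.. -> #   bit 4 = 1  t=7,i=2
  ...## -> #   bit 3 = 1  t=1,i=10
  ...#. -> #   bit 2 = 1  t=0,i=14
  ....# -> #   bit 1 = 1  t=0,i=13
  ..... -> .   bit 0 = 0  t=2,i=0
  bits 01010011011010110001111101111110 = 1399529342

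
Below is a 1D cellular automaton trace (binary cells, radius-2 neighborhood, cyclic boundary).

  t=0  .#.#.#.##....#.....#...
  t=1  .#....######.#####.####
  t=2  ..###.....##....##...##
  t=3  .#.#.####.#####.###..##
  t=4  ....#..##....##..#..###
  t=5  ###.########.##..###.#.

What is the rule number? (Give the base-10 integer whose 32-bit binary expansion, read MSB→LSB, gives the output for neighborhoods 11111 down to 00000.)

1632205683

  #####|.  b31=0 t=1,i=8
  ####.|#  b30=1 t=1,i=10
  ###.#|#  b29=1 t=1,i=11
  ###..|.  b28=0 t=2,i=4
  ##.##|.  b27=0 t=1,i=12
  ##.#.|.  b26=0 t=1,i=0
  ##..#|.  b25=0 t=2,i=0
  ##...|#  b24=1 t=0,i=9
  #.###|.  b23=0 t=1,i=13
  #.##.|#  b22=1 t=0,i=7
  #.#.#|.  b21=0 t=0,i=3
  #.#..|.  b20=0 t=1,i=1
  #..##|#  b19=1 t=2,i=1
  #..#.|.  b18=0 t=4,i=16
  #...#|.  b17=0 t=2,i=19
  #....|#  b16=1 t=0,i=10
  .####|.  b15=0 t=1,i=7
  .###.|#  b14=1 t=2,i=3
  .##.#|#  b13=1 t=3,i=22
  .##..|#  b12=1 t=0,i=8
  .#.##|#  b11=1 t=0,i=6
  .#.#.|.  b10=0 t=0,i=2
  .#..#|#  b9=1 t=4,i=5
  .#...|#  b8=1 t=0,i=14
  ..###|.  b7=0 t=1,i=6
  ..##.|#  b6=1 t=2,i=10
  ..#.#|#  b5=1 t=0,i=1
  ..#..|#  b4=1 t=0,i=13
  ...##|.  b3=0 t=1,i=5
  ...#.|.  b2=0 t=0,i=0
  ....#|#  b1=1 t=0,i=11
  .....|#  b0=1 t=0,i=16
  bits 01100001010010010111101101110011 = 1632205683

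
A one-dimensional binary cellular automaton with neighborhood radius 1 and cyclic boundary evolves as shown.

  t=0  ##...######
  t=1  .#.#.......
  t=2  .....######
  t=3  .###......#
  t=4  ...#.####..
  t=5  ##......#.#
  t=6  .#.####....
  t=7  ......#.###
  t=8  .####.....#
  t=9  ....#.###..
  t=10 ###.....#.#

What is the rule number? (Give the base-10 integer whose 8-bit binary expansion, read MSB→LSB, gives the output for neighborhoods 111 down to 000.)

65

  ###|.  b7=0 t=0,i=0
  ##.|#  b6=1 t=0,i=1
  #.#|.  b5=0 t=1,i=2
  #..|.  b4=0 t=0,i=2
  .##|.  b3=0 t=0,i=5
  .#.|.  b2=0 t=1,i=1
  ..#|.  b1=0 t=0,i=4
  ...|#  b0=1 t=0,i=3
  bits 01000001 = 65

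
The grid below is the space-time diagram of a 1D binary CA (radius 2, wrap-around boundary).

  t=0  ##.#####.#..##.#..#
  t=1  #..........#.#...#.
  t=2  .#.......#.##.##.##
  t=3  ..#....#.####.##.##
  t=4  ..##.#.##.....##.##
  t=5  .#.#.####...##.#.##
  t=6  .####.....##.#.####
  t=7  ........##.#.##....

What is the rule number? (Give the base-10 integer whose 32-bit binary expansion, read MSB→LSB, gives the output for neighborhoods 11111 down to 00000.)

6978874

  ##### -> .   bit 31 = 0  t=0,i=5
  ####. -> .   bit 30 = 0  t=0,i=6
  ###.# -> .   bit 29 = 0  t=0,i=1
  ###.. -> .   bit 28 = 0  t=5,i=8
  ##.## -> .   bit 27 = 0  t=0,i=2
  ##.#. -> .   bit 26 = 0  t=0,i=8
  ##..# -> .   bit 25 = 0  t=3,i=0
  ##... -> .   bit 24 = 0  t=4,i=9
  #.### -> .   bit 23 = 0  t=0,i=3
  #.##. -> #   bit 22 = 1  t=2,i=11
  #.#.# -> #   bit 21 = 1  t=4,i=5
  #.#.. -> .   bit 20 = 0  t=0,i=9
  #..## -> #   bit 19 = 1  t=0,i=11
  #..#. -> .   bit 18 = 0  t=3,i=1
  #...# -> #   bit 17 = 1  t=1,i=15
  #.... -> .   bit 16 = 0  t=1,i=2
  .#### -> .   bit 15 = 0  t=0,i=4
  .###. -> #   bit 14 = 1  t=0,i=0
  .##.# -> #   bit 13 = 1  t=0,i=13
  .##.. -> #   bit 12 = 1  t=3,i=18
  .#.## -> #   bit 11 = 1  t=2,i=10
  .#.#. -> #   bit 10 = 1  t=1,i=12
  .#..# -> .   bit 9 = 0  t=0,i=10
  .#... -> #   bit 8 = 1  t=1,i=1
  ..### -> .   bit 7 = 0  t=0,i=18
  ..##. -> .   bit 6 = 0  t=0,i=12
  ..#.# -> #   bit 5 = 1  t=1,i=11
  ..#.. -> #   bit 4 = 1  t=3,i=2
  ...## -> #   bit 3 = 1  t=4,i=13
  ...#. -> .   bit 2 = 0  t=1,i=10
  ....# -> #   bit 1 = 1  t=1,i=9
  ..... -> .   bit 0 = 0  t=1,i=3
  bits 00000000011010100111110100111010 = 6978874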